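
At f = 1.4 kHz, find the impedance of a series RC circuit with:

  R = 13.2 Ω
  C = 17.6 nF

Step 1 — Angular frequency: ω = 2π·f = 2π·1400 = 8796 rad/s.
Step 2 — Component impedances:
  R: Z = R = 13.2 Ω
  C: Z = 1/(jωC) = -j/(ω·C) = 0 - j6459 Ω
Step 3 — Series combination: Z_total = R + C = 13.2 - j6459 Ω = 6459∠-89.9° Ω.

Z = 13.2 - j6459 Ω = 6459∠-89.9° Ω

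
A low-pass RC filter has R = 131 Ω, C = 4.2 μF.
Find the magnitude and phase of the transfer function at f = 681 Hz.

Step 1 — Angular frequency: ω = 2π·681 = 4279 rad/s.
Step 2 — Transfer function: H(jω) = 1/(1 + jωRC).
Step 3 — Denominator: 1 + jωRC = 1 + j·4279·131·4.2e-06 = 1 + j2.354.
Step 4 — H = 0.1528 - j0.3598.
Step 5 — Magnitude: |H| = 0.391 (-8.2 dB); phase: φ = -67.0°.

|H| = 0.391 (-8.2 dB), φ = -67.0°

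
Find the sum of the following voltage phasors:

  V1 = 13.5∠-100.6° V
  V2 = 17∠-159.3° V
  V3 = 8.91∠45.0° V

Step 1 — Convert each phasor to rectangular form:
  V1 = 13.5·(cos(-100.6°) + j·sin(-100.6°)) = -2.483 - j13.27 V
  V2 = 17·(cos(-159.3°) + j·sin(-159.3°)) = -15.9 - j6.009 V
  V3 = 8.91·(cos(45.0°) + j·sin(45.0°)) = 6.3 + j6.3 V
Step 2 — Sum components: V_total = -12.09 - j12.98 V.
Step 3 — Convert to polar: |V_total| = 17.73 V, ∠V_total = -133.0°.

V_total = 17.73∠-133.0° V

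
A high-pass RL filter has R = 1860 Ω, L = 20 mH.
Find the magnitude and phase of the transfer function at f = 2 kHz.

Step 1 — Angular frequency: ω = 2π·2000 = 1.257e+04 rad/s.
Step 2 — Transfer function: H(jω) = jωL/(R + jωL).
Step 3 — Numerator jωL = j·251.3; denominator R + jωL = 1860 + j251.3.
Step 4 — H = 0.01793 + j0.1327.
Step 5 — Magnitude: |H| = 0.1339 (-17.5 dB); phase: φ = 82.3°.

|H| = 0.1339 (-17.5 dB), φ = 82.3°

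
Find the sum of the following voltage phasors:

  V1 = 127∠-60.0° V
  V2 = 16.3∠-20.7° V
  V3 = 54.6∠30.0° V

Step 1 — Convert each phasor to rectangular form:
  V1 = 127·(cos(-60.0°) + j·sin(-60.0°)) = 63.5 - j110 V
  V2 = 16.3·(cos(-20.7°) + j·sin(-20.7°)) = 15.25 - j5.762 V
  V3 = 54.6·(cos(30.0°) + j·sin(30.0°)) = 47.28 + j27.3 V
Step 2 — Sum components: V_total = 126 - j88.45 V.
Step 3 — Convert to polar: |V_total| = 154 V, ∠V_total = -35.1°.

V_total = 154∠-35.1° V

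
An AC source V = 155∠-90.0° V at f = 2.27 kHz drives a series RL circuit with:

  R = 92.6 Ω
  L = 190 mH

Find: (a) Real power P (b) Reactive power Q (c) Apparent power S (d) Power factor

Step 1 — Angular frequency: ω = 2π·f = 2π·2270 = 1.426e+04 rad/s.
Step 2 — Component impedances:
  R: Z = R = 92.6 Ω
  L: Z = jωL = j·1.426e+04·0.19 = 0 + j2710 Ω
Step 3 — Series combination: Z_total = R + L = 92.6 + j2710 Ω = 2712∠88.0° Ω.
Step 4 — Source phasor: V = 155∠-90.0° V = 0 - j155 V.
Step 5 — Current: I = V / Z = -0.05713 - j0.001952 A = 0.05716∠-178.0° A.
Step 6 — Complex power: S = V·I* = 0.3026 + j8.855 VA.
Step 7 — Real power: P = Re(S) = 0.3026 W.
Step 8 — Reactive power: Q = Im(S) = 8.855 VAR.
Step 9 — Apparent power: |S| = 8.86 VA.
Step 10 — Power factor: PF = P/|S| = 0.03415 (lagging).

(a) P = 0.3026 W  (b) Q = 8.855 VAR  (c) S = 8.86 VA  (d) PF = 0.03415 (lagging)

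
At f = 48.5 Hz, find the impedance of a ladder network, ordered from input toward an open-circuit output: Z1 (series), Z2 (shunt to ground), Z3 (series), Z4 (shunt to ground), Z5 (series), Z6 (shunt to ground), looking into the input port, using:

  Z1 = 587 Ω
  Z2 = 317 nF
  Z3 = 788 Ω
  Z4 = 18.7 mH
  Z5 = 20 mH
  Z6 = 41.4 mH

Step 1 — Angular frequency: ω = 2π·f = 2π·48.5 = 304.7 rad/s.
Step 2 — Component impedances:
  Z1: Z = R = 587 Ω
  Z2: Z = 1/(jωC) = -j/(ω·C) = 0 - j1.035e+04 Ω
  Z3: Z = R = 788 Ω
  Z4: Z = jωL = j·304.7·0.0187 = 0 + j5.699 Ω
  Z5: Z = jωL = j·304.7·0.02 = 0 + j6.095 Ω
  Z6: Z = jωL = j·304.7·0.0414 = 0 + j12.62 Ω
Step 3 — Ladder network (open output): work backward from the far end, alternating series and parallel combinations. Z_in = 1371 - j55.34 Ω = 1372∠-2.3° Ω.

Z = 1371 - j55.34 Ω = 1372∠-2.3° Ω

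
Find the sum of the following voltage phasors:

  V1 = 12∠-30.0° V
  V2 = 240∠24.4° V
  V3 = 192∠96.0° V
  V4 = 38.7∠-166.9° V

Step 1 — Convert each phasor to rectangular form:
  V1 = 12·(cos(-30.0°) + j·sin(-30.0°)) = 10.39 - j6 V
  V2 = 240·(cos(24.4°) + j·sin(24.4°)) = 218.6 + j99.15 V
  V3 = 192·(cos(96.0°) + j·sin(96.0°)) = -20.07 + j190.9 V
  V4 = 38.7·(cos(-166.9°) + j·sin(-166.9°)) = -37.69 - j8.771 V
Step 2 — Sum components: V_total = 171.2 + j275.3 V.
Step 3 — Convert to polar: |V_total| = 324.2 V, ∠V_total = 58.1°.

V_total = 324.2∠58.1° V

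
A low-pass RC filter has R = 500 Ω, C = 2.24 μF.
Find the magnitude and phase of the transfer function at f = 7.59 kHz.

Step 1 — Angular frequency: ω = 2π·7590 = 4.769e+04 rad/s.
Step 2 — Transfer function: H(jω) = 1/(1 + jωRC).
Step 3 — Denominator: 1 + jωRC = 1 + j·4.769e+04·500·2.24e-06 = 1 + j53.41.
Step 4 — H = 0.0003504 - j0.01872.
Step 5 — Magnitude: |H| = 0.01872 (-34.6 dB); phase: φ = -88.9°.

|H| = 0.01872 (-34.6 dB), φ = -88.9°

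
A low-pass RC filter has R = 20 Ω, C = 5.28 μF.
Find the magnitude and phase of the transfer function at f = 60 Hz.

Step 1 — Angular frequency: ω = 2π·60 = 377 rad/s.
Step 2 — Transfer function: H(jω) = 1/(1 + jωRC).
Step 3 — Denominator: 1 + jωRC = 1 + j·377·20·5.28e-06 = 1 + j0.03981.
Step 4 — H = 0.9984 - j0.03975.
Step 5 — Magnitude: |H| = 0.9992 (-0.0 dB); phase: φ = -2.3°.

|H| = 0.9992 (-0.0 dB), φ = -2.3°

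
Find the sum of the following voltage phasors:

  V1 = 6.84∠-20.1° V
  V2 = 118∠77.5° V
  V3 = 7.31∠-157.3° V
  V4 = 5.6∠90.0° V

Step 1 — Convert each phasor to rectangular form:
  V1 = 6.84·(cos(-20.1°) + j·sin(-20.1°)) = 6.423 - j2.351 V
  V2 = 118·(cos(77.5°) + j·sin(77.5°)) = 25.54 + j115.2 V
  V3 = 7.31·(cos(-157.3°) + j·sin(-157.3°)) = -6.744 - j2.821 V
  V4 = 5.6·(cos(90.0°) + j·sin(90.0°)) = 0 + j5.6 V
Step 2 — Sum components: V_total = 25.22 + j115.6 V.
Step 3 — Convert to polar: |V_total| = 118.3 V, ∠V_total = 77.7°.

V_total = 118.3∠77.7° V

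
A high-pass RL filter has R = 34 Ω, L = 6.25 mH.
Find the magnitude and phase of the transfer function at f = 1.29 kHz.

Step 1 — Angular frequency: ω = 2π·1290 = 8105 rad/s.
Step 2 — Transfer function: H(jω) = jωL/(R + jωL).
Step 3 — Numerator jωL = j·50.66; denominator R + jωL = 34 + j50.66.
Step 4 — H = 0.6894 + j0.4627.
Step 5 — Magnitude: |H| = 0.8303 (-1.6 dB); phase: φ = 33.9°.

|H| = 0.8303 (-1.6 dB), φ = 33.9°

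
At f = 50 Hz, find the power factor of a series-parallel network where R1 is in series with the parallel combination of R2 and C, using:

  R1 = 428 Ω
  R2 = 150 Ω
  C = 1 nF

Step 1 — Angular frequency: ω = 2π·f = 2π·50 = 314.2 rad/s.
Step 2 — Component impedances:
  R1: Z = R = 428 Ω
  R2: Z = R = 150 Ω
  C: Z = 1/(jωC) = -j/(ω·C) = 0 - j3.183e+06 Ω
Step 3 — Parallel branch: R2 || C = 1/(1/R2 + 1/C) = 150 - j0.007069 Ω.
Step 4 — Series with R1: Z_total = R1 + (R2 || C) = 578 - j0.007069 Ω = 578∠-0.0° Ω.
Step 5 — Power factor: PF = cos(φ) = Re(Z)/|Z| = 578/578 = 1.
Step 6 — Type: Im(Z) = -0.007069 ⇒ leading (phase φ = -0.0°).

PF = 1 (leading, φ = -0.0°)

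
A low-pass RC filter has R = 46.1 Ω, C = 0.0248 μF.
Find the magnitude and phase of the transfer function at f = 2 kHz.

Step 1 — Angular frequency: ω = 2π·2000 = 1.257e+04 rad/s.
Step 2 — Transfer function: H(jω) = 1/(1 + jωRC).
Step 3 — Denominator: 1 + jωRC = 1 + j·1.257e+04·46.1·2.48e-08 = 1 + j0.01437.
Step 4 — H = 0.9998 - j0.01436.
Step 5 — Magnitude: |H| = 0.9999 (-0.0 dB); phase: φ = -0.8°.

|H| = 0.9999 (-0.0 dB), φ = -0.8°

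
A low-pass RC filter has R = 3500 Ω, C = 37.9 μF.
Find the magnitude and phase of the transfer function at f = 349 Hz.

Step 1 — Angular frequency: ω = 2π·349 = 2193 rad/s.
Step 2 — Transfer function: H(jω) = 1/(1 + jωRC).
Step 3 — Denominator: 1 + jωRC = 1 + j·2193·3500·3.79e-05 = 1 + j290.9.
Step 4 — H = 1.182e-05 - j0.003438.
Step 5 — Magnitude: |H| = 0.003438 (-49.3 dB); phase: φ = -89.8°.

|H| = 0.003438 (-49.3 dB), φ = -89.8°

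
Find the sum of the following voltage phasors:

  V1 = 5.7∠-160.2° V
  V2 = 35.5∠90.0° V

Step 1 — Convert each phasor to rectangular form:
  V1 = 5.7·(cos(-160.2°) + j·sin(-160.2°)) = -5.363 - j1.931 V
  V2 = 35.5·(cos(90.0°) + j·sin(90.0°)) = 0 + j35.5 V
Step 2 — Sum components: V_total = -5.363 + j33.57 V.
Step 3 — Convert to polar: |V_total| = 33.99 V, ∠V_total = 99.1°.

V_total = 33.99∠99.1° V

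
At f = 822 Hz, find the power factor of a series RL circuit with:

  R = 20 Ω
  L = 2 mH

Step 1 — Angular frequency: ω = 2π·f = 2π·822 = 5165 rad/s.
Step 2 — Component impedances:
  R: Z = R = 20 Ω
  L: Z = jωL = j·5165·0.002 = 0 + j10.33 Ω
Step 3 — Series combination: Z_total = R + L = 20 + j10.33 Ω = 22.51∠27.3° Ω.
Step 4 — Power factor: PF = cos(φ) = Re(Z)/|Z| = 20/22.51 = 0.8885.
Step 5 — Type: Im(Z) = 10.33 ⇒ lagging (phase φ = 27.3°).

PF = 0.8885 (lagging, φ = 27.3°)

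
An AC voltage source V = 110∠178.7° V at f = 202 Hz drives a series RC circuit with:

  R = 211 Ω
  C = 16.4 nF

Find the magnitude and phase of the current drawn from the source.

Step 1 — Angular frequency: ω = 2π·f = 2π·202 = 1269 rad/s.
Step 2 — Component impedances:
  R: Z = R = 211 Ω
  C: Z = 1/(jωC) = -j/(ω·C) = 0 - j4.804e+04 Ω
Step 3 — Series combination: Z_total = R + C = 211 - j4.804e+04 Ω = 4.804e+04∠-89.7° Ω.
Step 4 — Source phasor: V = 110∠178.7° V = -110 + j2.496 V.
Step 5 — Ohm's law: I = V / Z_total = (-110 + j2.496) / (211 - j4.804e+04) = -6.2e-05 - j0.002289 A.
Step 6 — Convert to polar: |I| = 0.00229 A, ∠I = -91.6°.

I = 0.00229∠-91.6° A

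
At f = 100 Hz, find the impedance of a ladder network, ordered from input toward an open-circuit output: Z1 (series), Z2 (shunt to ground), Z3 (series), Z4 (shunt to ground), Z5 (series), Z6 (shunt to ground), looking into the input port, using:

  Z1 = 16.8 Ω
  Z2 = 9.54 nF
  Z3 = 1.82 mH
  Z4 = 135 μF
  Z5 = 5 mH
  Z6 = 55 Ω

Step 1 — Angular frequency: ω = 2π·f = 2π·100 = 628.3 rad/s.
Step 2 — Component impedances:
  Z1: Z = R = 16.8 Ω
  Z2: Z = 1/(jωC) = -j/(ω·C) = 0 - j1.668e+05 Ω
  Z3: Z = jωL = j·628.3·0.00182 = 0 + j1.144 Ω
  Z4: Z = 1/(jωC) = -j/(ω·C) = 0 - j11.79 Ω
  Z5: Z = jωL = j·628.3·0.005 = 0 + j3.142 Ω
  Z6: Z = R = 55 Ω
Step 3 — Ladder network (open output): work backward from the far end, alternating series and parallel combinations. Z_in = 19.27 - j10.26 Ω = 21.83∠-28.0° Ω.

Z = 19.27 - j10.26 Ω = 21.83∠-28.0° Ω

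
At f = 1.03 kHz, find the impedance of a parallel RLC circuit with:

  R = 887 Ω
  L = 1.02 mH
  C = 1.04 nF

Step 1 — Angular frequency: ω = 2π·f = 2π·1030 = 6472 rad/s.
Step 2 — Component impedances:
  R: Z = R = 887 Ω
  L: Z = jωL = j·6472·0.00102 = 0 + j6.601 Ω
  C: Z = 1/(jωC) = -j/(ω·C) = 0 - j1.486e+05 Ω
Step 3 — Parallel combination: 1/Z_total = 1/R + 1/L + 1/C; Z_total = 0.04913 + j6.601 Ω = 6.601∠89.6° Ω.

Z = 0.04913 + j6.601 Ω = 6.601∠89.6° Ω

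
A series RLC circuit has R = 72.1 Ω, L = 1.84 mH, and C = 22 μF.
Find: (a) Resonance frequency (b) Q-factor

Step 1 — Resonance condition Im(Z)=0 gives ω₀ = 1/√(LC).
Step 2 — ω₀ = 1/√(0.00184·2.2e-05) = 4970 rad/s.
Step 3 — f₀ = ω₀/(2π) = 791 Hz.
Step 4 — Series Q: Q = ω₀L/R = 4970·0.00184/72.1 = 0.1268.

(a) f₀ = 791 Hz  (b) Q = 0.1268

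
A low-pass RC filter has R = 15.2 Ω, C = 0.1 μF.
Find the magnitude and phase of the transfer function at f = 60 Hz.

Step 1 — Angular frequency: ω = 2π·60 = 377 rad/s.
Step 2 — Transfer function: H(jω) = 1/(1 + jωRC).
Step 3 — Denominator: 1 + jωRC = 1 + j·377·15.2·1e-07 = 1 + j0.000573.
Step 4 — H = 1 - j0.000573.
Step 5 — Magnitude: |H| = 1 (-0.0 dB); phase: φ = -0.0°.

|H| = 1 (-0.0 dB), φ = -0.0°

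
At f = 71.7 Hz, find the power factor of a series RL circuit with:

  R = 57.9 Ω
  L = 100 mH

Step 1 — Angular frequency: ω = 2π·f = 2π·71.7 = 450.5 rad/s.
Step 2 — Component impedances:
  R: Z = R = 57.9 Ω
  L: Z = jωL = j·450.5·0.1 = 0 + j45.05 Ω
Step 3 — Series combination: Z_total = R + L = 57.9 + j45.05 Ω = 73.36∠37.9° Ω.
Step 4 — Power factor: PF = cos(φ) = Re(Z)/|Z| = 57.9/73.362 = 0.7892.
Step 5 — Type: Im(Z) = 45.05 ⇒ lagging (phase φ = 37.9°).

PF = 0.7892 (lagging, φ = 37.9°)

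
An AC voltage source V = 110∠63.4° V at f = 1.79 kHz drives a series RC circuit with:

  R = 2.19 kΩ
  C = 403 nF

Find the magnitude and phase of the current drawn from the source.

Step 1 — Angular frequency: ω = 2π·f = 2π·1790 = 1.125e+04 rad/s.
Step 2 — Component impedances:
  R: Z = R = 2190 Ω
  C: Z = 1/(jωC) = -j/(ω·C) = 0 - j220.6 Ω
Step 3 — Series combination: Z_total = R + C = 2190 - j220.6 Ω = 2201∠-5.8° Ω.
Step 4 — Source phasor: V = 110∠63.4° V = 49.25 + j98.36 V.
Step 5 — Ohm's law: I = V / Z_total = (49.25 + j98.36) / (2190 - j220.6) = 0.01779 + j0.0467 A.
Step 6 — Convert to polar: |I| = 0.04998 A, ∠I = 69.2°.

I = 0.04998∠69.2° A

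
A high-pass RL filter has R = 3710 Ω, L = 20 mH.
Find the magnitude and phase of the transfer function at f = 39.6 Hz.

Step 1 — Angular frequency: ω = 2π·39.6 = 248.8 rad/s.
Step 2 — Transfer function: H(jω) = jωL/(R + jωL).
Step 3 — Numerator jωL = j·4.976; denominator R + jωL = 3710 + j4.976.
Step 4 — H = 1.799e-06 + j0.001341.
Step 5 — Magnitude: |H| = 0.001341 (-57.4 dB); phase: φ = 89.9°.

|H| = 0.001341 (-57.4 dB), φ = 89.9°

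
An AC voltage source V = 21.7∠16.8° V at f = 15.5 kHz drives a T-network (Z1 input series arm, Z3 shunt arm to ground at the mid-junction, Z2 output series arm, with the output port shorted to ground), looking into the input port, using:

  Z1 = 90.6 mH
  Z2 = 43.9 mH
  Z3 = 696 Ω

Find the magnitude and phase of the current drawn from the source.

Step 1 — Angular frequency: ω = 2π·f = 2π·1.55e+04 = 9.739e+04 rad/s.
Step 2 — Component impedances:
  Z1: Z = jωL = j·9.739e+04·0.0906 = 0 + j8823 Ω
  Z2: Z = jωL = j·9.739e+04·0.0439 = 0 + j4275 Ω
  Z3: Z = R = 696 Ω
Step 3 — With the output port shorted to ground, the output series arm Z2 runs from the junction to ground; the shunt arm Z3 also runs from the junction to ground. They appear in parallel: Z3 || Z2 = 678 + j110.4 Ω.
Step 4 — Series with input arm Z1: Z_in = Z1 + (Z3 || Z2) = 678 + j8934 Ω = 8960∠85.7° Ω.
Step 5 — Source phasor: V = 21.7∠16.8° V = 20.77 + j6.272 V.
Step 6 — Ohm's law: I = V / Z_total = (20.77 + j6.272) / (678 + j8934) = 0.0008735 - j0.002259 A.
Step 7 — Convert to polar: |I| = 0.002422 A, ∠I = -68.9°.

I = 0.002422∠-68.9° A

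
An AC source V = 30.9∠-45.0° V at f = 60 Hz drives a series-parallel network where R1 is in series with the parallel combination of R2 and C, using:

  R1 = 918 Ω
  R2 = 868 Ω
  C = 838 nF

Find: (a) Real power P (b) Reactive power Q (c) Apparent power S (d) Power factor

Step 1 — Angular frequency: ω = 2π·f = 2π·60 = 377 rad/s.
Step 2 — Component impedances:
  R1: Z = R = 918 Ω
  R2: Z = R = 868 Ω
  C: Z = 1/(jωC) = -j/(ω·C) = 0 - j3165 Ω
Step 3 — Parallel branch: R2 || C = 1/(1/R2 + 1/C) = 807.3 - j221.4 Ω.
Step 4 — Series with R1: Z_total = R1 + (R2 || C) = 1725 - j221.4 Ω = 1739∠-7.3° Ω.
Step 5 — Source phasor: V = 30.9∠-45.0° V = 21.85 - j21.85 V.
Step 6 — Current: I = V / Z = 0.01406 - j0.01086 A = 0.01776∠-37.7° A.
Step 7 — Complex power: S = V·I* = 0.5445 - j0.06986 VA.
Step 8 — Real power: P = Re(S) = 0.5445 W.
Step 9 — Reactive power: Q = Im(S) = -0.06986 VAR.
Step 10 — Apparent power: |S| = 0.5489 VA.
Step 11 — Power factor: PF = P/|S| = 0.9919 (leading).

(a) P = 0.5445 W  (b) Q = -0.06986 VAR  (c) S = 0.5489 VA  (d) PF = 0.9919 (leading)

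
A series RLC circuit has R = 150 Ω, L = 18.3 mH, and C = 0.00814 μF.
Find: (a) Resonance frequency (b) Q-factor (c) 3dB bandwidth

Step 1 — Resonance: ω₀ = 1/√(LC) = 1/√(0.0183·8.14e-09) = 8.193e+04 rad/s.
Step 2 — f₀ = ω₀/(2π) = 1.304e+04 Hz.
Step 3 — Series Q: Q = ω₀L/R = 8.193e+04·0.0183/150 = 9.996.
Step 4 — Bandwidth: Δω = ω₀/Q = 8197 rad/s; BW = Δω/(2π) = 1305 Hz.

(a) f₀ = 1.304e+04 Hz  (b) Q = 9.996  (c) BW = 1305 Hz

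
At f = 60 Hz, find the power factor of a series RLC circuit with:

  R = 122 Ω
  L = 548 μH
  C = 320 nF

Step 1 — Angular frequency: ω = 2π·f = 2π·60 = 377 rad/s.
Step 2 — Component impedances:
  R: Z = R = 122 Ω
  L: Z = jωL = j·377·0.000548 = 0 + j0.2066 Ω
  C: Z = 1/(jωC) = -j/(ω·C) = 0 - j8289 Ω
Step 3 — Series combination: Z_total = R + L + C = 122 - j8289 Ω = 8290∠-89.2° Ω.
Step 4 — Power factor: PF = cos(φ) = Re(Z)/|Z| = 122/8290 = 0.01472.
Step 5 — Type: Im(Z) = -8289 ⇒ leading (phase φ = -89.2°).

PF = 0.01472 (leading, φ = -89.2°)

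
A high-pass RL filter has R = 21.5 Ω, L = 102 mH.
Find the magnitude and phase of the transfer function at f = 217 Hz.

Step 1 — Angular frequency: ω = 2π·217 = 1363 rad/s.
Step 2 — Transfer function: H(jω) = jωL/(R + jωL).
Step 3 — Numerator jωL = j·139.1; denominator R + jωL = 21.5 + j139.1.
Step 4 — H = 0.9767 + j0.151.
Step 5 — Magnitude: |H| = 0.9883 (-0.1 dB); phase: φ = 8.8°.

|H| = 0.9883 (-0.1 dB), φ = 8.8°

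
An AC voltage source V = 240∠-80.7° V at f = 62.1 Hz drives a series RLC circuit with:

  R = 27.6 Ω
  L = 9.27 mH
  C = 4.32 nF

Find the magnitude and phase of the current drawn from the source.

Step 1 — Angular frequency: ω = 2π·f = 2π·62.1 = 390.2 rad/s.
Step 2 — Component impedances:
  R: Z = R = 27.6 Ω
  L: Z = jωL = j·390.2·0.00927 = 0 + j3.617 Ω
  C: Z = 1/(jωC) = -j/(ω·C) = 0 - j5.933e+05 Ω
Step 3 — Series combination: Z_total = R + L + C = 27.6 - j5.933e+05 Ω = 5.933e+05∠-90.0° Ω.
Step 4 — Source phasor: V = 240∠-80.7° V = 38.78 - j236.8 V.
Step 5 — Ohm's law: I = V / Z_total = (38.78 - j236.8) / (27.6 - j5.933e+05) = 0.0003992 + j6.536e-05 A.
Step 6 — Convert to polar: |I| = 0.0004045 A, ∠I = 9.3°.

I = 0.0004045∠9.3° A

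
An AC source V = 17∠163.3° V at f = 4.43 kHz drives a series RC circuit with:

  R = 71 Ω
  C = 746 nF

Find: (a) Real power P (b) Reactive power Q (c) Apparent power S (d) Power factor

Step 1 — Angular frequency: ω = 2π·f = 2π·4430 = 2.783e+04 rad/s.
Step 2 — Component impedances:
  R: Z = R = 71 Ω
  C: Z = 1/(jωC) = -j/(ω·C) = 0 - j48.16 Ω
Step 3 — Series combination: Z_total = R + C = 71 - j48.16 Ω = 85.79∠-34.1° Ω.
Step 4 — Source phasor: V = 17∠163.3° V = -16.28 + j4.885 V.
Step 5 — Current: I = V / Z = -0.189 - j0.05942 A = 0.1982∠-162.6° A.
Step 6 — Complex power: S = V·I* = 2.788 - j1.891 VA.
Step 7 — Real power: P = Re(S) = 2.788 W.
Step 8 — Reactive power: Q = Im(S) = -1.891 VAR.
Step 9 — Apparent power: |S| = 3.369 VA.
Step 10 — Power factor: PF = P/|S| = 0.8276 (leading).

(a) P = 2.788 W  (b) Q = -1.891 VAR  (c) S = 3.369 VA  (d) PF = 0.8276 (leading)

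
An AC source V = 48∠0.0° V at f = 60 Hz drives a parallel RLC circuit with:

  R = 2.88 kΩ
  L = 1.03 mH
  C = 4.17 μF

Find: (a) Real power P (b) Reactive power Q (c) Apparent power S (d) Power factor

Step 1 — Angular frequency: ω = 2π·f = 2π·60 = 377 rad/s.
Step 2 — Component impedances:
  R: Z = R = 2880 Ω
  L: Z = jωL = j·377·0.00103 = 0 + j0.3883 Ω
  C: Z = 1/(jωC) = -j/(ω·C) = 0 - j636.1 Ω
Step 3 — Parallel combination: 1/Z_total = 1/R + 1/L + 1/C; Z_total = 5.242e-05 + j0.3885 Ω = 0.3885∠90.0° Ω.
Step 4 — Source phasor: V = 48∠0.0° V = 48 V.
Step 5 — Current: I = V / Z = 0.01667 - j123.5 A = 123.5∠-90.0° A.
Step 6 — Complex power: S = V·I* = 0.8 + j5930 VA.
Step 7 — Real power: P = Re(S) = 0.8 W.
Step 8 — Reactive power: Q = Im(S) = 5930 VAR.
Step 9 — Apparent power: |S| = 5930 VA.
Step 10 — Power factor: PF = P/|S| = 0.0001349 (lagging).

(a) P = 0.8 W  (b) Q = 5930 VAR  (c) S = 5930 VA  (d) PF = 0.0001349 (lagging)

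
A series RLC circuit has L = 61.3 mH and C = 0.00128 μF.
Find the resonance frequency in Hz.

Step 1 — Resonance condition Im(Z)=0 gives ω₀ = 1/√(LC).
Step 2 — ω₀ = 1/√(0.0613·1.28e-09) = 1.129e+05 rad/s.
Step 3 — f₀ = ω₀/(2π) = 1.797e+04 Hz.

f₀ = 1.797e+04 Hz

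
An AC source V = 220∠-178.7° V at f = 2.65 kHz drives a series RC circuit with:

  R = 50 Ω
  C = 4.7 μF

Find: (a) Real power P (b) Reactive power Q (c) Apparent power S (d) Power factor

Step 1 — Angular frequency: ω = 2π·f = 2π·2650 = 1.665e+04 rad/s.
Step 2 — Component impedances:
  R: Z = R = 50 Ω
  C: Z = 1/(jωC) = -j/(ω·C) = 0 - j12.78 Ω
Step 3 — Series combination: Z_total = R + C = 50 - j12.78 Ω = 51.61∠-14.3° Ω.
Step 4 — Source phasor: V = 220∠-178.7° V = -219.9 - j4.991 V.
Step 5 — Current: I = V / Z = -4.105 - j1.149 A = 4.263∠-164.4° A.
Step 6 — Complex power: S = V·I* = 908.7 - j232.2 VA.
Step 7 — Real power: P = Re(S) = 908.7 W.
Step 8 — Reactive power: Q = Im(S) = -232.2 VAR.
Step 9 — Apparent power: |S| = 937.9 VA.
Step 10 — Power factor: PF = P/|S| = 0.9689 (leading).

(a) P = 908.7 W  (b) Q = -232.2 VAR  (c) S = 937.9 VA  (d) PF = 0.9689 (leading)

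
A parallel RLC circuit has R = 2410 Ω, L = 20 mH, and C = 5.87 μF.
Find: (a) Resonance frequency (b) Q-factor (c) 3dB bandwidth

Step 1 — Resonance: ω₀ = 1/√(LC) = 1/√(0.02·5.87e-06) = 2919 rad/s.
Step 2 — f₀ = ω₀/(2π) = 464.5 Hz.
Step 3 — Parallel Q: Q = R/(ω₀L) = 2410/(2919·0.02) = 41.29.
Step 4 — Bandwidth: Δω = ω₀/Q = 70.69 rad/s; BW = Δω/(2π) = 11.25 Hz.

(a) f₀ = 464.5 Hz  (b) Q = 41.29  (c) BW = 11.25 Hz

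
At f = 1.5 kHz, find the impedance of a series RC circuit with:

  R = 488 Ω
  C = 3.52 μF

Step 1 — Angular frequency: ω = 2π·f = 2π·1500 = 9425 rad/s.
Step 2 — Component impedances:
  R: Z = R = 488 Ω
  C: Z = 1/(jωC) = -j/(ω·C) = 0 - j30.14 Ω
Step 3 — Series combination: Z_total = R + C = 488 - j30.14 Ω = 488.9∠-3.5° Ω.

Z = 488 - j30.14 Ω = 488.9∠-3.5° Ω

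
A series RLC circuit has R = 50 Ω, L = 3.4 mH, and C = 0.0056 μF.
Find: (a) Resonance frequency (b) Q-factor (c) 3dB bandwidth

Step 1 — Resonance: ω₀ = 1/√(LC) = 1/√(0.0034·5.6e-09) = 2.292e+05 rad/s.
Step 2 — f₀ = ω₀/(2π) = 3.647e+04 Hz.
Step 3 — Series Q: Q = ω₀L/R = 2.292e+05·0.0034/50 = 15.58.
Step 4 — Bandwidth: Δω = ω₀/Q = 1.471e+04 rad/s; BW = Δω/(2π) = 2341 Hz.

(a) f₀ = 3.647e+04 Hz  (b) Q = 15.58  (c) BW = 2341 Hz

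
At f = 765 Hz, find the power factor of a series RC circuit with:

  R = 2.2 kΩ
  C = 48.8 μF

Step 1 — Angular frequency: ω = 2π·f = 2π·765 = 4807 rad/s.
Step 2 — Component impedances:
  R: Z = R = 2200 Ω
  C: Z = 1/(jωC) = -j/(ω·C) = 0 - j4.263 Ω
Step 3 — Series combination: Z_total = R + C = 2200 - j4.263 Ω = 2200∠-0.1° Ω.
Step 4 — Power factor: PF = cos(φ) = Re(Z)/|Z| = 2200/2200 = 1.
Step 5 — Type: Im(Z) = -4.263 ⇒ leading (phase φ = -0.1°).

PF = 1 (leading, φ = -0.1°)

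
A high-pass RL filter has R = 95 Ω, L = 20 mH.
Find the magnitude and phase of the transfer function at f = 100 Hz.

Step 1 — Angular frequency: ω = 2π·100 = 628.3 rad/s.
Step 2 — Transfer function: H(jω) = jωL/(R + jωL).
Step 3 — Numerator jωL = j·12.57; denominator R + jωL = 95 + j12.57.
Step 4 — H = 0.0172 + j0.13.
Step 5 — Magnitude: |H| = 0.1311 (-17.6 dB); phase: φ = 82.5°.

|H| = 0.1311 (-17.6 dB), φ = 82.5°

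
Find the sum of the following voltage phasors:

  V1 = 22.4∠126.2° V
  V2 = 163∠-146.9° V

Step 1 — Convert each phasor to rectangular form:
  V1 = 22.4·(cos(126.2°) + j·sin(126.2°)) = -13.23 + j18.08 V
  V2 = 163·(cos(-146.9°) + j·sin(-146.9°)) = -136.5 - j89.01 V
Step 2 — Sum components: V_total = -149.8 - j70.94 V.
Step 3 — Convert to polar: |V_total| = 165.7 V, ∠V_total = -154.7°.

V_total = 165.7∠-154.7° V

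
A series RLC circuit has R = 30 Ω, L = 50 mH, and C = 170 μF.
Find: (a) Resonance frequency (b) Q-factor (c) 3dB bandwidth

Step 1 — Resonance: ω₀ = 1/√(LC) = 1/√(0.05·0.00017) = 343 rad/s.
Step 2 — f₀ = ω₀/(2π) = 54.59 Hz.
Step 3 — Series Q: Q = ω₀L/R = 343·0.05/30 = 0.5717.
Step 4 — Bandwidth: Δω = ω₀/Q = 600 rad/s; BW = Δω/(2π) = 95.49 Hz.

(a) f₀ = 54.59 Hz  (b) Q = 0.5717  (c) BW = 95.49 Hz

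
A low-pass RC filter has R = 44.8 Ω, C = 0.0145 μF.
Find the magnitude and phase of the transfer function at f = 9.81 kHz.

Step 1 — Angular frequency: ω = 2π·9810 = 6.164e+04 rad/s.
Step 2 — Transfer function: H(jω) = 1/(1 + jωRC).
Step 3 — Denominator: 1 + jωRC = 1 + j·6.164e+04·44.8·1.45e-08 = 1 + j0.04004.
Step 4 — H = 0.9984 - j0.03998.
Step 5 — Magnitude: |H| = 0.9992 (-0.0 dB); phase: φ = -2.3°.

|H| = 0.9992 (-0.0 dB), φ = -2.3°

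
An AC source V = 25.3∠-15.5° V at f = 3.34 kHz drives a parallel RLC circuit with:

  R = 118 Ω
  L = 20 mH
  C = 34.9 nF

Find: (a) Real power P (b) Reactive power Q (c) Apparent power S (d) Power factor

Step 1 — Angular frequency: ω = 2π·f = 2π·3340 = 2.099e+04 rad/s.
Step 2 — Component impedances:
  R: Z = R = 118 Ω
  L: Z = jωL = j·2.099e+04·0.02 = 0 + j419.7 Ω
  C: Z = 1/(jωC) = -j/(ω·C) = 0 - j1365 Ω
Step 3 — Parallel combination: 1/Z_total = 1/R + 1/L + 1/C; Z_total = 113.7 + j22.14 Ω = 115.8∠11.0° Ω.
Step 4 — Source phasor: V = 25.3∠-15.5° V = 24.38 - j6.761 V.
Step 5 — Current: I = V / Z = 0.1955 - j0.09753 A = 0.2184∠-26.5° A.
Step 6 — Complex power: S = V·I* = 5.424 + j1.056 VA.
Step 7 — Real power: P = Re(S) = 5.424 W.
Step 8 — Reactive power: Q = Im(S) = 1.056 VAR.
Step 9 — Apparent power: |S| = 5.526 VA.
Step 10 — Power factor: PF = P/|S| = 0.9816 (lagging).

(a) P = 5.424 W  (b) Q = 1.056 VAR  (c) S = 5.526 VA  (d) PF = 0.9816 (lagging)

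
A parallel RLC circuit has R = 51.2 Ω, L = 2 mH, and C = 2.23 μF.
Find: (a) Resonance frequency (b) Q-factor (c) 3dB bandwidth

Step 1 — Resonance: ω₀ = 1/√(LC) = 1/√(0.002·2.23e-06) = 1.497e+04 rad/s.
Step 2 — f₀ = ω₀/(2π) = 2383 Hz.
Step 3 — Parallel Q: Q = R/(ω₀L) = 51.2/(1.497e+04·0.002) = 1.71.
Step 4 — Bandwidth: Δω = ω₀/Q = 8758 rad/s; BW = Δω/(2π) = 1394 Hz.

(a) f₀ = 2383 Hz  (b) Q = 1.71  (c) BW = 1394 Hz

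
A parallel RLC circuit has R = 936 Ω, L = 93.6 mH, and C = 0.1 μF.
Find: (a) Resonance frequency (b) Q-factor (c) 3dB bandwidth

Step 1 — Resonance: ω₀ = 1/√(LC) = 1/√(0.0936·1e-07) = 1.034e+04 rad/s.
Step 2 — f₀ = ω₀/(2π) = 1645 Hz.
Step 3 — Parallel Q: Q = R/(ω₀L) = 936/(1.034e+04·0.0936) = 0.9675.
Step 4 — Bandwidth: Δω = ω₀/Q = 1.068e+04 rad/s; BW = Δω/(2π) = 1700 Hz.

(a) f₀ = 1645 Hz  (b) Q = 0.9675  (c) BW = 1700 Hz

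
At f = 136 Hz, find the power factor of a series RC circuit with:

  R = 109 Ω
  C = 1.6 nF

Step 1 — Angular frequency: ω = 2π·f = 2π·136 = 854.5 rad/s.
Step 2 — Component impedances:
  R: Z = R = 109 Ω
  C: Z = 1/(jωC) = -j/(ω·C) = 0 - j7.314e+05 Ω
Step 3 — Series combination: Z_total = R + C = 109 - j7.314e+05 Ω = 7.314e+05∠-90.0° Ω.
Step 4 — Power factor: PF = cos(φ) = Re(Z)/|Z| = 109/7.314e+05 = 0.000149.
Step 5 — Type: Im(Z) = -7.314e+05 ⇒ leading (phase φ = -90.0°).

PF = 0.000149 (leading, φ = -90.0°)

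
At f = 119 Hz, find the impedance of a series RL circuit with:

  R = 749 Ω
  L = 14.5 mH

Step 1 — Angular frequency: ω = 2π·f = 2π·119 = 747.7 rad/s.
Step 2 — Component impedances:
  R: Z = R = 749 Ω
  L: Z = jωL = j·747.7·0.0145 = 0 + j10.84 Ω
Step 3 — Series combination: Z_total = R + L = 749 + j10.84 Ω = 749.1∠0.8° Ω.

Z = 749 + j10.84 Ω = 749.1∠0.8° Ω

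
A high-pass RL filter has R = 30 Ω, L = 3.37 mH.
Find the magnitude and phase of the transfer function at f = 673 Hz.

Step 1 — Angular frequency: ω = 2π·673 = 4229 rad/s.
Step 2 — Transfer function: H(jω) = jωL/(R + jωL).
Step 3 — Numerator jωL = j·14.25; denominator R + jωL = 30 + j14.25.
Step 4 — H = 0.1841 + j0.3876.
Step 5 — Magnitude: |H| = 0.4291 (-7.3 dB); phase: φ = 64.6°.

|H| = 0.4291 (-7.3 dB), φ = 64.6°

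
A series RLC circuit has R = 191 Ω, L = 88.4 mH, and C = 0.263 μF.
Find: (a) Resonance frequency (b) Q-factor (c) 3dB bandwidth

Step 1 — Resonance: ω₀ = 1/√(LC) = 1/√(0.0884·2.63e-07) = 6558 rad/s.
Step 2 — f₀ = ω₀/(2π) = 1044 Hz.
Step 3 — Series Q: Q = ω₀L/R = 6558·0.0884/191 = 3.035.
Step 4 — Bandwidth: Δω = ω₀/Q = 2161 rad/s; BW = Δω/(2π) = 343.9 Hz.

(a) f₀ = 1044 Hz  (b) Q = 3.035  (c) BW = 343.9 Hz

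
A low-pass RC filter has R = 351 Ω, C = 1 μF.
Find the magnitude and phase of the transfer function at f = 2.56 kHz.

Step 1 — Angular frequency: ω = 2π·2560 = 1.608e+04 rad/s.
Step 2 — Transfer function: H(jω) = 1/(1 + jωRC).
Step 3 — Denominator: 1 + jωRC = 1 + j·1.608e+04·351·1e-06 = 1 + j5.646.
Step 4 — H = 0.03042 - j0.1717.
Step 5 — Magnitude: |H| = 0.1744 (-15.2 dB); phase: φ = -80.0°.

|H| = 0.1744 (-15.2 dB), φ = -80.0°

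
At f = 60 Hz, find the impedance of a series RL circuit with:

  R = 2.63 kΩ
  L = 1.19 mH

Step 1 — Angular frequency: ω = 2π·f = 2π·60 = 377 rad/s.
Step 2 — Component impedances:
  R: Z = R = 2630 Ω
  L: Z = jωL = j·377·0.00119 = 0 + j0.4486 Ω
Step 3 — Series combination: Z_total = R + L = 2630 + j0.4486 Ω = 2630∠0.0° Ω.

Z = 2630 + j0.4486 Ω = 2630∠0.0° Ω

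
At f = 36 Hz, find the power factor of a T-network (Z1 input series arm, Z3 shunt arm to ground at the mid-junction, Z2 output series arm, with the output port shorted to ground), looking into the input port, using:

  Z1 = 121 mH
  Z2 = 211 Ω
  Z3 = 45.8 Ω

Step 1 — Angular frequency: ω = 2π·f = 2π·36 = 226.2 rad/s.
Step 2 — Component impedances:
  Z1: Z = jωL = j·226.2·0.121 = 0 + j27.37 Ω
  Z2: Z = R = 211 Ω
  Z3: Z = R = 45.8 Ω
Step 3 — With the output port shorted to ground, the output series arm Z2 runs from the junction to ground; the shunt arm Z3 also runs from the junction to ground. They appear in parallel: Z3 || Z2 = 37.63 Ω.
Step 4 — Series with input arm Z1: Z_in = Z1 + (Z3 || Z2) = 37.63 + j27.37 Ω = 46.53∠36.0° Ω.
Step 5 — Power factor: PF = cos(φ) = Re(Z)/|Z| = 37.63/46.53 = 0.8087.
Step 6 — Type: Im(Z) = 27.37 ⇒ lagging (phase φ = 36.0°).

PF = 0.8087 (lagging, φ = 36.0°)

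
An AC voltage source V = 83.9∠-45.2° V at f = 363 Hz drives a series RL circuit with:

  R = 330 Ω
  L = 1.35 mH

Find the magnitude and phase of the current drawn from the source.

Step 1 — Angular frequency: ω = 2π·f = 2π·363 = 2281 rad/s.
Step 2 — Component impedances:
  R: Z = R = 330 Ω
  L: Z = jωL = j·2281·0.00135 = 0 + j3.079 Ω
Step 3 — Series combination: Z_total = R + L = 330 + j3.079 Ω = 330∠0.5° Ω.
Step 4 — Source phasor: V = 83.9∠-45.2° V = 59.12 - j59.53 V.
Step 5 — Ohm's law: I = V / Z_total = (59.12 - j59.53) / (330 + j3.079) = 0.1774 - j0.1821 A.
Step 6 — Convert to polar: |I| = 0.2542 A, ∠I = -45.7°.

I = 0.2542∠-45.7° A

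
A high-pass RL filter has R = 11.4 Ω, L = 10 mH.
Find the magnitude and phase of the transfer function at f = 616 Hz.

Step 1 — Angular frequency: ω = 2π·616 = 3870 rad/s.
Step 2 — Transfer function: H(jω) = jωL/(R + jωL).
Step 3 — Numerator jωL = j·38.7; denominator R + jωL = 11.4 + j38.7.
Step 4 — H = 0.9202 + j0.271.
Step 5 — Magnitude: |H| = 0.9593 (-0.4 dB); phase: φ = 16.4°.

|H| = 0.9593 (-0.4 dB), φ = 16.4°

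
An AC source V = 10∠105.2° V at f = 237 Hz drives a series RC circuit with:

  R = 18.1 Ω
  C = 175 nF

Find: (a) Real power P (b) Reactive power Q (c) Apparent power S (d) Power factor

Step 1 — Angular frequency: ω = 2π·f = 2π·237 = 1489 rad/s.
Step 2 — Component impedances:
  R: Z = R = 18.1 Ω
  C: Z = 1/(jωC) = -j/(ω·C) = 0 - j3837 Ω
Step 3 — Series combination: Z_total = R + C = 18.1 - j3837 Ω = 3837∠-89.7° Ω.
Step 4 — Source phasor: V = 10∠105.2° V = -2.622 + j9.65 V.
Step 5 — Current: I = V / Z = -0.002518 - j0.0006714 A = 0.002606∠-165.1° A.
Step 6 — Complex power: S = V·I* = 0.0001229 - j0.02606 VA.
Step 7 — Real power: P = Re(S) = 0.0001229 W.
Step 8 — Reactive power: Q = Im(S) = -0.02606 VAR.
Step 9 — Apparent power: |S| = 0.02606 VA.
Step 10 — Power factor: PF = P/|S| = 0.004717 (leading).

(a) P = 0.0001229 W  (b) Q = -0.02606 VAR  (c) S = 0.02606 VA  (d) PF = 0.004717 (leading)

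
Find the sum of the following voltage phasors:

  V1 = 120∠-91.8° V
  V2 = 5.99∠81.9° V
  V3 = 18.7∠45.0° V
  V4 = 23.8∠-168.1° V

Step 1 — Convert each phasor to rectangular form:
  V1 = 120·(cos(-91.8°) + j·sin(-91.8°)) = -3.769 - j119.9 V
  V2 = 5.99·(cos(81.9°) + j·sin(81.9°)) = 0.844 + j5.93 V
  V3 = 18.7·(cos(45.0°) + j·sin(45.0°)) = 13.22 + j13.22 V
  V4 = 23.8·(cos(-168.1°) + j·sin(-168.1°)) = -23.29 - j4.908 V
Step 2 — Sum components: V_total = -12.99 - j105.7 V.
Step 3 — Convert to polar: |V_total| = 106.5 V, ∠V_total = -97.0°.

V_total = 106.5∠-97.0° V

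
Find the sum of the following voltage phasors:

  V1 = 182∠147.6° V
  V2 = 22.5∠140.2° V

Step 1 — Convert each phasor to rectangular form:
  V1 = 182·(cos(147.6°) + j·sin(147.6°)) = -153.7 + j97.52 V
  V2 = 22.5·(cos(140.2°) + j·sin(140.2°)) = -17.29 + j14.4 V
Step 2 — Sum components: V_total = -171 + j111.9 V.
Step 3 — Convert to polar: |V_total| = 204.3 V, ∠V_total = 146.8°.

V_total = 204.3∠146.8° V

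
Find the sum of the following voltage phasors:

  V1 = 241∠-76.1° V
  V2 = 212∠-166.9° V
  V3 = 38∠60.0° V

Step 1 — Convert each phasor to rectangular form:
  V1 = 241·(cos(-76.1°) + j·sin(-76.1°)) = 57.89 - j233.9 V
  V2 = 212·(cos(-166.9°) + j·sin(-166.9°)) = -206.5 - j48.05 V
  V3 = 38·(cos(60.0°) + j·sin(60.0°)) = 19 + j32.91 V
Step 2 — Sum components: V_total = -129.6 - j249.1 V.
Step 3 — Convert to polar: |V_total| = 280.8 V, ∠V_total = -117.5°.

V_total = 280.8∠-117.5° V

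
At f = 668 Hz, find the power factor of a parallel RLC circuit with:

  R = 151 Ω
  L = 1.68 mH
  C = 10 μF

Step 1 — Angular frequency: ω = 2π·f = 2π·668 = 4197 rad/s.
Step 2 — Component impedances:
  R: Z = R = 151 Ω
  L: Z = jωL = j·4197·0.00168 = 0 + j7.051 Ω
  C: Z = 1/(jωC) = -j/(ω·C) = 0 - j23.83 Ω
Step 3 — Parallel combination: 1/Z_total = 1/R + 1/L + 1/C; Z_total = 0.6614 + j9.971 Ω = 9.993∠86.2° Ω.
Step 4 — Power factor: PF = cos(φ) = Re(Z)/|Z| = 0.66137/9.9933 = 0.06618.
Step 5 — Type: Im(Z) = 9.971 ⇒ lagging (phase φ = 86.2°).

PF = 0.06618 (lagging, φ = 86.2°)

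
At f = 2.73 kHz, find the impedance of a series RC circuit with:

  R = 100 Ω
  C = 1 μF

Step 1 — Angular frequency: ω = 2π·f = 2π·2730 = 1.715e+04 rad/s.
Step 2 — Component impedances:
  R: Z = R = 100 Ω
  C: Z = 1/(jωC) = -j/(ω·C) = 0 - j58.3 Ω
Step 3 — Series combination: Z_total = R + C = 100 - j58.3 Ω = 115.8∠-30.2° Ω.

Z = 100 - j58.3 Ω = 115.8∠-30.2° Ω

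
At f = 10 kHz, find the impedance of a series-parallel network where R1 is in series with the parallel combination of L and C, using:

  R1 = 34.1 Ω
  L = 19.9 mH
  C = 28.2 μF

Step 1 — Angular frequency: ω = 2π·f = 2π·1e+04 = 6.283e+04 rad/s.
Step 2 — Component impedances:
  R1: Z = R = 34.1 Ω
  L: Z = jωL = j·6.283e+04·0.0199 = 0 + j1250 Ω
  C: Z = 1/(jωC) = -j/(ω·C) = 0 - j0.5644 Ω
Step 3 — Parallel branch: L || C = 1/(1/L + 1/C) = 0 - j0.5646 Ω.
Step 4 — Series with R1: Z_total = R1 + (L || C) = 34.1 - j0.5646 Ω = 34.1∠-0.9° Ω.

Z = 34.1 - j0.5646 Ω = 34.1∠-0.9° Ω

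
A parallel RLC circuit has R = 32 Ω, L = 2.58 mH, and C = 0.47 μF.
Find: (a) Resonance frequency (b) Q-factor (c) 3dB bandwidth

Step 1 — Resonance: ω₀ = 1/√(LC) = 1/√(0.00258·4.7e-07) = 2.872e+04 rad/s.
Step 2 — f₀ = ω₀/(2π) = 4570 Hz.
Step 3 — Parallel Q: Q = R/(ω₀L) = 32/(2.872e+04·0.00258) = 0.4319.
Step 4 — Bandwidth: Δω = ω₀/Q = 6.649e+04 rad/s; BW = Δω/(2π) = 1.058e+04 Hz.

(a) f₀ = 4570 Hz  (b) Q = 0.4319  (c) BW = 1.058e+04 Hz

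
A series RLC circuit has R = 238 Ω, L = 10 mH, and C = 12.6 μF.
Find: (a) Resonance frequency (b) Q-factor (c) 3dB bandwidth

Step 1 — Resonance: ω₀ = 1/√(LC) = 1/√(0.01·1.26e-05) = 2817 rad/s.
Step 2 — f₀ = ω₀/(2π) = 448.4 Hz.
Step 3 — Series Q: Q = ω₀L/R = 2817·0.01/238 = 0.1184.
Step 4 — Bandwidth: Δω = ω₀/Q = 2.38e+04 rad/s; BW = Δω/(2π) = 3788 Hz.

(a) f₀ = 448.4 Hz  (b) Q = 0.1184  (c) BW = 3788 Hz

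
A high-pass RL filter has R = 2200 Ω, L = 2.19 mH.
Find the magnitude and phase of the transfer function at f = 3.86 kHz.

Step 1 — Angular frequency: ω = 2π·3860 = 2.425e+04 rad/s.
Step 2 — Transfer function: H(jω) = jωL/(R + jωL).
Step 3 — Numerator jωL = j·53.11; denominator R + jωL = 2200 + j53.11.
Step 4 — H = 0.0005825 + j0.02413.
Step 5 — Magnitude: |H| = 0.02414 (-32.3 dB); phase: φ = 88.6°.

|H| = 0.02414 (-32.3 dB), φ = 88.6°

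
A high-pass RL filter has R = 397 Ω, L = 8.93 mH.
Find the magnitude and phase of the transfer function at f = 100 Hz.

Step 1 — Angular frequency: ω = 2π·100 = 628.3 rad/s.
Step 2 — Transfer function: H(jω) = jωL/(R + jωL).
Step 3 — Numerator jωL = j·5.611; denominator R + jωL = 397 + j5.611.
Step 4 — H = 0.0001997 + j0.01413.
Step 5 — Magnitude: |H| = 0.01413 (-37.0 dB); phase: φ = 89.2°.

|H| = 0.01413 (-37.0 dB), φ = 89.2°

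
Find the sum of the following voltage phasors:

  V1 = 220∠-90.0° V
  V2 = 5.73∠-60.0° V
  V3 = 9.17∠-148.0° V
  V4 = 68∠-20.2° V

Step 1 — Convert each phasor to rectangular form:
  V1 = 220·(cos(-90.0°) + j·sin(-90.0°)) = 0 - j220 V
  V2 = 5.73·(cos(-60.0°) + j·sin(-60.0°)) = 2.865 - j4.962 V
  V3 = 9.17·(cos(-148.0°) + j·sin(-148.0°)) = -7.777 - j4.859 V
  V4 = 68·(cos(-20.2°) + j·sin(-20.2°)) = 63.82 - j23.48 V
Step 2 — Sum components: V_total = 58.91 - j253.3 V.
Step 3 — Convert to polar: |V_total| = 260.1 V, ∠V_total = -76.9°.

V_total = 260.1∠-76.9° V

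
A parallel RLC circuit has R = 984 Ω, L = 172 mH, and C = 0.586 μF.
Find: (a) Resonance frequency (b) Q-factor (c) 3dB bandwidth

Step 1 — Resonance: ω₀ = 1/√(LC) = 1/√(0.172·5.86e-07) = 3150 rad/s.
Step 2 — f₀ = ω₀/(2π) = 501.3 Hz.
Step 3 — Parallel Q: Q = R/(ω₀L) = 984/(3150·0.172) = 1.816.
Step 4 — Bandwidth: Δω = ω₀/Q = 1734 rad/s; BW = Δω/(2π) = 276 Hz.

(a) f₀ = 501.3 Hz  (b) Q = 1.816  (c) BW = 276 Hz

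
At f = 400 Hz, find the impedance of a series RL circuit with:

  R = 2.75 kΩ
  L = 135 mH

Step 1 — Angular frequency: ω = 2π·f = 2π·400 = 2513 rad/s.
Step 2 — Component impedances:
  R: Z = R = 2750 Ω
  L: Z = jωL = j·2513·0.135 = 0 + j339.3 Ω
Step 3 — Series combination: Z_total = R + L = 2750 + j339.3 Ω = 2771∠7.0° Ω.

Z = 2750 + j339.3 Ω = 2771∠7.0° Ω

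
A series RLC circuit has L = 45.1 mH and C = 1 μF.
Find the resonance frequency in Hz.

Step 1 — Resonance condition Im(Z)=0 gives ω₀ = 1/√(LC).
Step 2 — ω₀ = 1/√(0.0451·1e-06) = 4709 rad/s.
Step 3 — f₀ = ω₀/(2π) = 749.4 Hz.

f₀ = 749.4 Hz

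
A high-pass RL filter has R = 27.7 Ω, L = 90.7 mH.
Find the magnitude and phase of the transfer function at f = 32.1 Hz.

Step 1 — Angular frequency: ω = 2π·32.1 = 201.7 rad/s.
Step 2 — Transfer function: H(jω) = jωL/(R + jωL).
Step 3 — Numerator jωL = j·18.29; denominator R + jωL = 27.7 + j18.29.
Step 4 — H = 0.3037 + j0.4598.
Step 5 — Magnitude: |H| = 0.5511 (-5.2 dB); phase: φ = 56.6°.

|H| = 0.5511 (-5.2 dB), φ = 56.6°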